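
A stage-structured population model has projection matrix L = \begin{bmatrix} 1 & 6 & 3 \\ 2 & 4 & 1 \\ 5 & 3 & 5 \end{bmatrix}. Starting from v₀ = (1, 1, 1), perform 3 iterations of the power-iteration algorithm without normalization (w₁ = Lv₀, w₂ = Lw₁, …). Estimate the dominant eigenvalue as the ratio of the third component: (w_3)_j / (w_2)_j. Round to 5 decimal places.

w1 = Lv₀ = (10, 7, 13)
w2 = Lw1 = (91, 61, 136)
w3 = Lw2 = (865, 562, 1318)
Ratio at component: 1318 / 136 = 9.69118

9.69118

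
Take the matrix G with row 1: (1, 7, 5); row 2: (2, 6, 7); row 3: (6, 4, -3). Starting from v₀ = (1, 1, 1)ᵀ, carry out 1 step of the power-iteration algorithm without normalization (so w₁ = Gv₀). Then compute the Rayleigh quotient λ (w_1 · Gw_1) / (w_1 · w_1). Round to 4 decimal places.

11.9255

w1 = Gv₀ = (13, 15, 7)
Gw1 = (153, 165, 117)
w1·Gw1 = 13·153 + 15·165 + 7·117 = 5283; w1·w1 = 13·13 + 15·15 + 7·7 = 443
λ ≈ 5283/443 = 11.9255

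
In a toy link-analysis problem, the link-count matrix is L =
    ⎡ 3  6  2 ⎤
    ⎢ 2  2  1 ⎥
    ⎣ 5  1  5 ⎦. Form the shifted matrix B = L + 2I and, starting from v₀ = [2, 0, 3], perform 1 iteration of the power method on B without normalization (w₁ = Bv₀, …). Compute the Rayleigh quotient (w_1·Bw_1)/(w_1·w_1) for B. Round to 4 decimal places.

B = L + 2I has rows (5, 6, 2); (2, 4, 1); (5, 1, 7)
w1 = Bv₀ = (5·2 + 6·0 + 2·3; 2·2 + 4·0 + 1·3; 5·2 + 1·0 + 7·3) = (16, 7, 31)
Bw1 = (184, 91, 304)
w1·Bw1 = 13005; w1·w1 = 1266; μ ≈ 13005/1266 = 10.2725

10.2725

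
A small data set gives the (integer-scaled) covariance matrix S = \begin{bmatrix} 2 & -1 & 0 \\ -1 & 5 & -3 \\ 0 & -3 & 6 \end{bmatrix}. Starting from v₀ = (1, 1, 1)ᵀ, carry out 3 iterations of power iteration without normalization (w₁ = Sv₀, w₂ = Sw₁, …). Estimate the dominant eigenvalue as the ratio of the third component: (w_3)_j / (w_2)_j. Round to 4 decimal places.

λ ≈ 7.0000

w1 = Sv₀ = (2·1 + (-1)·1 + 0·1; (-1)·1 + 5·1 + (-3)·1; 0·1 + (-3)·1 + 6·1) = (1, 1, 3)
w2 = Sw1 = (2·1 + (-1)·1 + 0·3; (-1)·1 + 5·1 + (-3)·3; 0·1 + (-3)·1 + 6·3) = (1, -5, 15)
w3 = Sw2 = (7, -71, 105)
Ratio at component: 105 / 15 = 7.0000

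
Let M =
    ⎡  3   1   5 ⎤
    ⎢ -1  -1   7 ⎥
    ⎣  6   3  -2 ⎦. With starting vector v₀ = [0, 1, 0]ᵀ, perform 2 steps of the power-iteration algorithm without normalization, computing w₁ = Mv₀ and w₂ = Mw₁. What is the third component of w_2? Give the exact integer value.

-3

w1 = Mv₀ = (1, -1, 3)
w2 = Mw1 = (17, 21, -3)
The requested component of w2 is -3.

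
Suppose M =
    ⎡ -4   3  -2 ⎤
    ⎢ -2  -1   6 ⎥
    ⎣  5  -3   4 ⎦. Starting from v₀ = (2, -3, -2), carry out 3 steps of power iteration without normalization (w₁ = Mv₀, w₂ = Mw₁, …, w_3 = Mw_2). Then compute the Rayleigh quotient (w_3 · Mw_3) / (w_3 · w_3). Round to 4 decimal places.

-1.9126

w1 = Mv₀ = ((-4)·2 + 3·(-3) + (-2)·(-2); (-2)·2 + (-1)·(-3) + 6·(-2); 5·2 + (-3)·(-3) + 4·(-2)) = (-13, -13, 11)
w2 = Mw1 = ((-4)·(-13) + 3·(-13) + (-2)·11; (-2)·(-13) + (-1)·(-13) + 6·11; 5·(-13) + (-3)·(-13) + 4·11) = (-9, 105, 18)
w3 = Mw2 = (315, 21, -288)
Mw3 = (-621, -2379, 360)
w3·Mw3 = 315·(-621) + 21·(-2379) + (-288)·360 = -349254; w3·w3 = 315·315 + 21·21 + (-288)·(-288) = 182610
λ ≈ -349254/182610 = -1.9126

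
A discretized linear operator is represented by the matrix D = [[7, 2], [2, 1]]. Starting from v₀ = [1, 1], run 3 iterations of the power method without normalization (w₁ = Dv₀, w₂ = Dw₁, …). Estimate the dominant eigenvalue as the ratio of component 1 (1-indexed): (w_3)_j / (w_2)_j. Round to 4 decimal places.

w1 = Dv₀ = (7·1 + 2·1; 2·1 + 1·1) = (9, 3)
w2 = Dw1 = (7·9 + 2·3; 2·9 + 1·3) = (69, 21)
w3 = Dw2 = (525, 159)
Ratio at component: 525 / 69 = 7.6087

λ ≈ 7.6087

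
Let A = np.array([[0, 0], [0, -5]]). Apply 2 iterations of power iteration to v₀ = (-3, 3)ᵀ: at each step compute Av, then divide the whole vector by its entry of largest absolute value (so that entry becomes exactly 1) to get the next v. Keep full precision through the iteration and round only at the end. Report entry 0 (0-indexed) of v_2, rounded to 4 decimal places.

Av0 = (0.00000, -15.00000); divide by -15.00000 → v1 = (0.00000, 1.00000)
Av1 = (0.00000, -5.00000); divide by -5.00000 → v2 = (0.00000, 1.00000)
Requested entry of v2: 0/75 = 0.0000

0.0000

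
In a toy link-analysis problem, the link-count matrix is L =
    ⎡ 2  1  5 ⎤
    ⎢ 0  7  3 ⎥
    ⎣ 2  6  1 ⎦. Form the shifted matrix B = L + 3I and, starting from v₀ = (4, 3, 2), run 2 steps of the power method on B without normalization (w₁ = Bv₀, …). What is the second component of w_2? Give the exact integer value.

462

B = L + 3I has rows (5, 1, 5); (0, 10, 3); (2, 6, 4)
w1 = Bv₀ = (5·4 + 1·3 + 5·2; 0·4 + 10·3 + 3·2; 2·4 + 6·3 + 4·2) = (33, 36, 34)
w2 = Bw1 = (5·33 + 1·36 + 5·34; 0·33 + 10·36 + 3·34; 2·33 + 6·36 + 4·34) = (371, 462, 418)
Requested component of w2: 462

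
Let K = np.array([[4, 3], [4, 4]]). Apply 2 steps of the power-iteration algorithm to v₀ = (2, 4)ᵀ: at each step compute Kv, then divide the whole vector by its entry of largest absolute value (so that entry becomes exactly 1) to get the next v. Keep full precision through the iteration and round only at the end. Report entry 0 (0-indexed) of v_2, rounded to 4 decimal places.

Kv0 = (20.00000, 24.00000); divide by 24.00000 → v1 = (0.83333, 1.00000)
Kv1 = (6.33333, 7.33333); divide by 7.33333 → v2 = (0.86364, 1.00000)
Requested entry of v2: 152/176 = 0.8636

0.8636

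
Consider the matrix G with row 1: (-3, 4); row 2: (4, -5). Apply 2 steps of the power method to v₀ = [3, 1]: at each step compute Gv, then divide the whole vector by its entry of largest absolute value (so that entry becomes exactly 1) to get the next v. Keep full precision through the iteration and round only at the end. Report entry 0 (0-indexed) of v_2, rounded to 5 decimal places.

Gv0 = (-5.000000, 7.000000); divide by 7.000000 → v1 = (-0.714286, 1.000000)
Gv1 = (6.142857, -7.857143); divide by -7.857143 → v2 = (-0.781818, 1.000000)
Requested entry of v2: 43/-55 = -0.78182

-0.78182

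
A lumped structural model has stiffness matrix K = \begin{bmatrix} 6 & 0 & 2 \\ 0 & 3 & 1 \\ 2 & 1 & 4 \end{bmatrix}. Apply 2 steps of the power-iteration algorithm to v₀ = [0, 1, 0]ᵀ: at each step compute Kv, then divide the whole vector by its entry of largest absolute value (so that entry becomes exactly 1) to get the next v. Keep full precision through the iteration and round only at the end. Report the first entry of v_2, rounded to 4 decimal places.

0.2000

Kv0 = (0.00000, 3.00000, 1.00000); divide by 3.00000 → v1 = (0.00000, 1.00000, 0.33333)
Kv1 = (0.66667, 3.33333, 2.33333); divide by 3.33333 → v2 = (0.20000, 1.00000, 0.70000)
Requested entry of v2: 2/10 = 0.2000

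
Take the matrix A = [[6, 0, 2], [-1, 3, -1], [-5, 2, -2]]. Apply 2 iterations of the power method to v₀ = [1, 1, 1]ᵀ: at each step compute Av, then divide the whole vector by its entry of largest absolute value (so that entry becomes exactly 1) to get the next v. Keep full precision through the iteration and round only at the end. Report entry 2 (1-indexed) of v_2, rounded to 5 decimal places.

Av0 = (8.000000, 1.000000, -5.000000); divide by 8.000000 → v1 = (1.000000, 0.125000, -0.625000)
Av1 = (4.750000, 0.000000, -3.500000); divide by 4.750000 → v2 = (1.000000, 0.000000, -0.736842)
Requested entry of v2: 0/38 = 0.00000

0.00000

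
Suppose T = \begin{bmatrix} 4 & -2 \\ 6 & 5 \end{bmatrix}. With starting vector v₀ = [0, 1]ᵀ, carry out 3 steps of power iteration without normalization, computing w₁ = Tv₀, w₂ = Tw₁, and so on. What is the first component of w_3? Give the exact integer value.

w1 = Tv₀ = (4·0 + (-2)·1; 6·0 + 5·1) = (-2, 5)
w2 = Tw1 = (4·(-2) + (-2)·5; 6·(-2) + 5·5) = (-18, 13)
w3 = Tw2 = (-98, -43)
The requested component of w3 is -98.

-98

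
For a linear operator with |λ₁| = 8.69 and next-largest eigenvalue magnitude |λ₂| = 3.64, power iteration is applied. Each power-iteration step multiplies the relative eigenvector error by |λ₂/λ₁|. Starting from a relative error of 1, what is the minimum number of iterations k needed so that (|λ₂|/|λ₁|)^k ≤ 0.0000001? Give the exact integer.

19

|λ₂/λ₁| = 3.64/8.69 = 0.41887
Need k ≥ ln(0.0000001) / ln(0.41887) = -16.1181 / -0.8702 ≈ 18.523
Smallest integer k satisfying the bound: 19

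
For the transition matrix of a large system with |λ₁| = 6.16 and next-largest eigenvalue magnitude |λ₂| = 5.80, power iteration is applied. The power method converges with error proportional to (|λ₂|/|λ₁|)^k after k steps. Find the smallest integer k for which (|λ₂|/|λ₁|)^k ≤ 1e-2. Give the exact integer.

77

|λ₂/λ₁| = 5.80/6.16 = 0.94156
Need k ≥ ln(1e-2) / ln(0.94156) = -4.6052 / -0.0602 ≈ 76.474
Smallest integer k satisfying the bound: 77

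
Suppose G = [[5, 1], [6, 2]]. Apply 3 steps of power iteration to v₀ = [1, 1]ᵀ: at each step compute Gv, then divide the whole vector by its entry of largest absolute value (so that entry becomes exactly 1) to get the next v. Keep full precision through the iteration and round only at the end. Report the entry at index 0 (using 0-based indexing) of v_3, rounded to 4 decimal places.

0.7289

Gv0 = (6.00000, 8.00000); divide by 8.00000 → v1 = (0.75000, 1.00000)
Gv1 = (4.75000, 6.50000); divide by 6.50000 → v2 = (0.73077, 1.00000)
Gv2 = (4.65385, 6.38462); divide by 6.38462 → v3 = (0.72892, 1.00000)
Requested entry of v3: 242/332 = 0.7289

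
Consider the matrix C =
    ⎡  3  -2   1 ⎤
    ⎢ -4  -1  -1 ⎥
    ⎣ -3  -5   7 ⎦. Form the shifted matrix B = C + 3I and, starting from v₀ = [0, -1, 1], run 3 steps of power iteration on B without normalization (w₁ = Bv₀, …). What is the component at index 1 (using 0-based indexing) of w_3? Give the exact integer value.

-378

B = C + 3I has rows (6, -2, 1); (-4, 2, -1); (-3, -5, 10)
w1 = Bv₀ = (6·0 + (-2)·(-1) + 1·1; (-4)·0 + 2·(-1) + (-1)·1; (-3)·0 + (-5)·(-1) + 10·1) = (3, -3, 15)
w2 = Bw1 = (6·3 + (-2)·(-3) + 1·15; (-4)·3 + 2·(-3) + (-1)·15; (-3)·3 + (-5)·(-3) + 10·15) = (39, -33, 156)
w3 = Bw2 = (456, -378, 1608)
Requested component of w3: -378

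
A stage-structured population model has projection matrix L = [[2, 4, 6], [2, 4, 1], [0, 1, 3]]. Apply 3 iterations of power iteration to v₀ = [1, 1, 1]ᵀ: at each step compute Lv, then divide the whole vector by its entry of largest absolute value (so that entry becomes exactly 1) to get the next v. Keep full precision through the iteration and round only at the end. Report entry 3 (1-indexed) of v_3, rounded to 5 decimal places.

Lv0 = (12.000000, 7.000000, 4.000000); divide by 12.000000 → v1 = (1.000000, 0.583333, 0.333333)
Lv1 = (6.333333, 4.666667, 1.583333); divide by 6.333333 → v2 = (1.000000, 0.736842, 0.250000)
Lv2 = (6.447368, 5.197368, 1.486842); divide by 6.447368 → v3 = (1.000000, 0.806122, 0.230612)
Requested entry of v3: 113/490 = 0.23061

0.23061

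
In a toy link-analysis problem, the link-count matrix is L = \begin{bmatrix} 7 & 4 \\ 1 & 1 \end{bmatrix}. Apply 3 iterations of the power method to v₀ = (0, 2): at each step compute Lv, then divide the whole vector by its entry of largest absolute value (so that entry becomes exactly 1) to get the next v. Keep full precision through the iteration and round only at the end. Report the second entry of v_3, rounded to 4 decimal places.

0.1516

Lv0 = (8.00000, 2.00000); divide by 8.00000 → v1 = (1.00000, 0.25000)
Lv1 = (8.00000, 1.25000); divide by 8.00000 → v2 = (1.00000, 0.15625)
Lv2 = (7.62500, 1.15625); divide by 7.62500 → v3 = (1.00000, 0.15164)
Requested entry of v3: 74/488 = 0.1516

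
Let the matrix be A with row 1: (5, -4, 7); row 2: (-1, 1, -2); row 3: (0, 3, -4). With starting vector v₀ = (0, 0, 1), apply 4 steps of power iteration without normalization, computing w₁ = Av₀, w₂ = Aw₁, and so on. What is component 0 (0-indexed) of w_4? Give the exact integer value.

588

w1 = Av₀ = (5·0 + (-4)·0 + 7·1; (-1)·0 + 1·0 + (-2)·1; 0·0 + 3·0 + (-4)·1) = (7, -2, -4)
w2 = Aw1 = (5·7 + (-4)·(-2) + 7·(-4); (-1)·7 + 1·(-2) + (-2)·(-4); 0·7 + 3·(-2) + (-4)·(-4)) = (15, -1, 10)
w3 = Aw2 = (149, -36, -43)
w4 = Aw3 = (588, -99, 64)
The requested component of w4 is 588.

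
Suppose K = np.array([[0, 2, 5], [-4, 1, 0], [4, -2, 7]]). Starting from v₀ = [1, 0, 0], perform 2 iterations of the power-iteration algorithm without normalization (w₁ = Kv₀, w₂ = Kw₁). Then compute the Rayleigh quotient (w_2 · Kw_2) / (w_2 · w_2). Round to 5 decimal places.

w1 = Kv₀ = (0, -4, 4)
w2 = Kw1 = (12, -4, 36)
Kw2 = (172, -52, 308)
w2·Kw2 = 12·172 + (-4)·(-52) + 36·308 = 13360; w2·w2 = 12·12 + (-4)·(-4) + 36·36 = 1456
λ ≈ 13360/1456 = 9.17582

9.17582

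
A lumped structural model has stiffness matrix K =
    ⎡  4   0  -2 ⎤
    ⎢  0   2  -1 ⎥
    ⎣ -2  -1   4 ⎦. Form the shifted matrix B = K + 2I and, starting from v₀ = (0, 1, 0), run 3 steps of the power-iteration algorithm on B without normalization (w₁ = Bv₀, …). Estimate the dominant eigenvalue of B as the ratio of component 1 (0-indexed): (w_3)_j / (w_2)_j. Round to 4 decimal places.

4.5882

B = K + 2I has rows (6, 0, -2); (0, 4, -1); (-2, -1, 6)
w1 = Bv₀ = (6·0 + 0·1 + (-2)·0; 0·0 + 4·1 + (-1)·0; (-2)·0 + (-1)·1 + 6·0) = (0, 4, -1)
w2 = Bw1 = (6·0 + 0·4 + (-2)·(-1); 0·0 + 4·4 + (-1)·(-1); (-2)·0 + (-1)·4 + 6·(-1)) = (2, 17, -10)
w3 = Bw2 = (32, 78, -81)
Ratio: 78/17 = 4.5882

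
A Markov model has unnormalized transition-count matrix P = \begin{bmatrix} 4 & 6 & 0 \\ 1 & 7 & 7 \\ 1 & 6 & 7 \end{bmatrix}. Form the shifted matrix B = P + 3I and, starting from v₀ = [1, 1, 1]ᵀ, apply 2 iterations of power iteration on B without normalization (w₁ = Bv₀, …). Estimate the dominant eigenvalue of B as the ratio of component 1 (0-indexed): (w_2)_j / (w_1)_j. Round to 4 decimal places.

μ ≈ 17.3333

B = P + 3I has rows (7, 6, 0); (1, 10, 7); (1, 6, 10)
w1 = Bv₀ = (7·1 + 6·1 + 0·1; 1·1 + 10·1 + 7·1; 1·1 + 6·1 + 10·1) = (13, 18, 17)
w2 = Bw1 = (7·13 + 6·18 + 0·17; 1·13 + 10·18 + 7·17; 1·13 + 6·18 + 10·17) = (199, 312, 291)
Ratio: 312/18 = 17.3333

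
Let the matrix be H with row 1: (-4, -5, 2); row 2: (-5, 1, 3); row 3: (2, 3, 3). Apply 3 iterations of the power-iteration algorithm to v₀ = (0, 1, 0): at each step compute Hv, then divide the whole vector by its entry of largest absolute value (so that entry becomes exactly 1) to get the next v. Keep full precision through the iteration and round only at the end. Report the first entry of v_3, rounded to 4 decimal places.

Hv0 = (-5.00000, 1.00000, 3.00000); divide by -5.00000 → v1 = (1.00000, -0.20000, -0.60000)
Hv1 = (-4.20000, -7.00000, -0.40000); divide by -7.00000 → v2 = (0.60000, 1.00000, 0.05714)
Hv2 = (-7.28571, -1.82857, 4.37143); divide by -7.28571 → v3 = (1.00000, 0.25098, -0.60000)
Requested entry of v3: -255/-255 = 1.0000

1.0000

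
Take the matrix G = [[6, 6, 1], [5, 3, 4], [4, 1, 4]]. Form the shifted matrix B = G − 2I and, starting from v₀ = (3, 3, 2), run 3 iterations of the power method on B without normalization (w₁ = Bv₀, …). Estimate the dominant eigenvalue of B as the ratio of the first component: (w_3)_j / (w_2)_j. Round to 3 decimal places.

B = G − 2I has rows (4, 6, 1); (5, 1, 4); (4, 1, 2)
w1 = Bv₀ = (4·3 + 6·3 + 1·2; 5·3 + 1·3 + 4·2; 4·3 + 1·3 + 2·2) = (32, 26, 19)
w2 = Bw1 = (4·32 + 6·26 + 1·19; 5·32 + 1·26 + 4·19; 4·32 + 1·26 + 2·19) = (303, 262, 192)
w3 = Bw2 = (2976, 2545, 1858)
Ratio: 2976/303 = 9.822

9.822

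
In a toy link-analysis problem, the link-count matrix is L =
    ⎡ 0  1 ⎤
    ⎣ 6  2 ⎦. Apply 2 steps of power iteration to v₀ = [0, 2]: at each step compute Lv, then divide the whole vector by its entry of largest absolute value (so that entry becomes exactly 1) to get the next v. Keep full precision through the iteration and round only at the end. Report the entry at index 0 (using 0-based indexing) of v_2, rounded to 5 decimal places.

Lv0 = (2.000000, 4.000000); divide by 4.000000 → v1 = (0.500000, 1.000000)
Lv1 = (1.000000, 5.000000); divide by 5.000000 → v2 = (0.200000, 1.000000)
Requested entry of v2: 4/20 = 0.20000

0.20000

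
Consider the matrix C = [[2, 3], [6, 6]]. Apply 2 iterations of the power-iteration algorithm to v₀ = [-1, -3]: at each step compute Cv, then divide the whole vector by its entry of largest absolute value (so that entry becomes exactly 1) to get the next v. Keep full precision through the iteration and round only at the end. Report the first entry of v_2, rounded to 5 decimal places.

Cv0 = (-11.000000, -24.000000); divide by -24.000000 → v1 = (0.458333, 1.000000)
Cv1 = (3.916667, 8.750000); divide by 8.750000 → v2 = (0.447619, 1.000000)
Requested entry of v2: -94/-210 = 0.44762

0.44762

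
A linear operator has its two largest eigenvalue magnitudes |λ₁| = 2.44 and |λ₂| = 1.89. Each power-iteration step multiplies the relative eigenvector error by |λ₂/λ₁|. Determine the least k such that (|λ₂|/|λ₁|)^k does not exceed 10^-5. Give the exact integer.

46

|λ₂/λ₁| = 1.89/2.44 = 0.77459
Need k ≥ ln(10^-5) / ln(0.77459) = -11.5129 / -0.2554 ≈ 45.074
Smallest integer k satisfying the bound: 46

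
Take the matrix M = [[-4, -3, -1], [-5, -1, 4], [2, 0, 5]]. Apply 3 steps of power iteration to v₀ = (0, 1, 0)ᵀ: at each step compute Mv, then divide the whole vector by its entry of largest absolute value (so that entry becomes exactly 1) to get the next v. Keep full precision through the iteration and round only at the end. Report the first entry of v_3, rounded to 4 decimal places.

0.8870

Mv0 = (-3.00000, -1.00000, 0.00000); divide by -3.00000 → v1 = (1.00000, 0.33333, 0.00000)
Mv1 = (-5.00000, -5.33333, 2.00000); divide by -5.33333 → v2 = (0.93750, 1.00000, -0.37500)
Mv2 = (-6.37500, -7.18750, 0.00000); divide by -7.18750 → v3 = (0.88696, 1.00000, 0.00000)
Requested entry of v3: -102/-115 = 0.8870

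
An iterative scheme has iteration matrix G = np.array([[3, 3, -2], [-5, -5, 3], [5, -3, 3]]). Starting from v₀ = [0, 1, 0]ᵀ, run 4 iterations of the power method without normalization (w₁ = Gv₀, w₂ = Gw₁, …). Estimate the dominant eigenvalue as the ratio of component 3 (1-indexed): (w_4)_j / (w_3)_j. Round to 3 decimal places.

λ ≈ -3.150

w1 = Gv₀ = (3·0 + 3·1 + (-2)·0; (-5)·0 + (-5)·1 + 3·0; 5·0 + (-3)·1 + 3·0) = (3, -5, -3)
w2 = Gw1 = (3·3 + 3·(-5) + (-2)·(-3); (-5)·3 + (-5)·(-5) + 3·(-3); 5·3 + (-3)·(-5) + 3·(-3)) = (0, 1, 21)
w3 = Gw2 = (-39, 58, 60)
w4 = Gw3 = (-63, 85, -189)
Ratio at component: -189 / 60 = -3.150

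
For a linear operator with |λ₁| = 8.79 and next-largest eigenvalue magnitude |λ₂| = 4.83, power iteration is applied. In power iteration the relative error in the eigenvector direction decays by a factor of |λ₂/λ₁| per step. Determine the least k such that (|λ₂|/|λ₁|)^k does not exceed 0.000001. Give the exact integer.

|λ₂/λ₁| = 4.83/8.79 = 0.54949
Need k ≥ ln(0.000001) / ln(0.54949) = -13.8155 / -0.5988 ≈ 23.073
Smallest integer k satisfying the bound: 24

24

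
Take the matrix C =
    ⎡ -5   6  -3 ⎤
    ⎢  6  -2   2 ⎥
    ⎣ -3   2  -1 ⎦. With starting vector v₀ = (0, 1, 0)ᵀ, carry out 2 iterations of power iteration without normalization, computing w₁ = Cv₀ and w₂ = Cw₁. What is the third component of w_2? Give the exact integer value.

w1 = Cv₀ = (6, -2, 2)
w2 = Cw1 = (-48, 44, -24)
The requested component of w2 is -24.

-24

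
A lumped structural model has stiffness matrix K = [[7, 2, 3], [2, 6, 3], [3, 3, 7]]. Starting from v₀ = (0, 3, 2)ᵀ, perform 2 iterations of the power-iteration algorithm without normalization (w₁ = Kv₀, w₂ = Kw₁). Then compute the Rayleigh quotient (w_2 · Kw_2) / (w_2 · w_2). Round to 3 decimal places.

w1 = Kv₀ = (7·0 + 2·3 + 3·2; 2·0 + 6·3 + 3·2; 3·0 + 3·3 + 7·2) = (12, 24, 23)
w2 = Kw1 = (7·12 + 2·24 + 3·23; 2·12 + 6·24 + 3·23; 3·12 + 3·24 + 7·23) = (201, 237, 269)
Kw2 = (2688, 2631, 3197)
w2·Kw2 = 201·2688 + 237·2631 + 269·3197 = 2023828; w2·w2 = 201·201 + 237·237 + 269·269 = 168931
λ ≈ 2023828/168931 = 11.980

11.980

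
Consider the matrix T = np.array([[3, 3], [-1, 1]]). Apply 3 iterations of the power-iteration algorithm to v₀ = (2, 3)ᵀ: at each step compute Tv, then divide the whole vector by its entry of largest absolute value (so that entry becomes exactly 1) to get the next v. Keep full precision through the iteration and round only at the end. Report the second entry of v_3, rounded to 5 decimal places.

-0.60784

Tv0 = (15.000000, 1.000000); divide by 15.000000 → v1 = (1.000000, 0.066667)
Tv1 = (3.200000, -0.933333); divide by 3.200000 → v2 = (1.000000, -0.291667)
Tv2 = (2.125000, -1.291667); divide by 2.125000 → v3 = (1.000000, -0.607843)
Requested entry of v3: -62/102 = -0.60784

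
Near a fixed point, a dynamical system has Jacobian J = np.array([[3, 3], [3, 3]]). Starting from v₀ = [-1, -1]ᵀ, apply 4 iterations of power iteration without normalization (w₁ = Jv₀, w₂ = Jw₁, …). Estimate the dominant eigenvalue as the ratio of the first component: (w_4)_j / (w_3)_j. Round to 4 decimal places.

w1 = Jv₀ = (3·(-1) + 3·(-1); 3·(-1) + 3·(-1)) = (-6, -6)
w2 = Jw1 = (3·(-6) + 3·(-6); 3·(-6) + 3·(-6)) = (-36, -36)
w3 = Jw2 = (-216, -216)
w4 = Jw3 = (-1296, -1296)
Ratio at component: -1296 / -216 = 6.0000

λ ≈ 6.0000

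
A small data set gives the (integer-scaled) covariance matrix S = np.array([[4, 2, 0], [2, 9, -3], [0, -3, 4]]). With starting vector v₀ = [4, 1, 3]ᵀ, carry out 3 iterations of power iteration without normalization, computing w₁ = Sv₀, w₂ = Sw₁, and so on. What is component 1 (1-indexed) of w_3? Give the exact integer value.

514

w1 = Sv₀ = (18, 8, 9)
w2 = Sw1 = (88, 81, 12)
w3 = Sw2 = (514, 869, -195)
The requested component of w3 is 514.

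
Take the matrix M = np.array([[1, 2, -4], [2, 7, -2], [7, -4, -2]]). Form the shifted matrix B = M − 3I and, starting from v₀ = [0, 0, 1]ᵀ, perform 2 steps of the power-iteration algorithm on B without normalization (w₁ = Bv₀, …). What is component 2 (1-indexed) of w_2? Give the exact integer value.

B = M − 3I has rows (-2, 2, -4); (2, 4, -2); (7, -4, -5)
w1 = Bv₀ = (-4, -2, -5)
w2 = Bw1 = (24, -6, 5)
Requested component of w2: -6

-6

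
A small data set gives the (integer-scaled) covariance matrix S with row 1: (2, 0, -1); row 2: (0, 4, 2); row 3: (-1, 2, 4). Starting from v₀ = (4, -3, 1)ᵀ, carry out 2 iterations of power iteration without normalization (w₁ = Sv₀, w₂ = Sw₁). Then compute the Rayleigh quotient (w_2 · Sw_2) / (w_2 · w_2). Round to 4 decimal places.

6.0768

w1 = Sv₀ = (7, -10, -6)
w2 = Sw1 = (20, -52, -51)
Sw2 = (91, -310, -328)
w2·Sw2 = 20·91 + (-52)·(-310) + (-51)·(-328) = 34668; w2·w2 = 20·20 + (-52)·(-52) + (-51)·(-51) = 5705
λ ≈ 34668/5705 = 6.0768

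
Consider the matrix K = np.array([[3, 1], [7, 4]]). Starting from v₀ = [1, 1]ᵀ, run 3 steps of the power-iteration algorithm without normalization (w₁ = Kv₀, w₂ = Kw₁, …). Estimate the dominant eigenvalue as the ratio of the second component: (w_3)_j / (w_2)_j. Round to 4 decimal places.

w1 = Kv₀ = (3·1 + 1·1; 7·1 + 4·1) = (4, 11)
w2 = Kw1 = (3·4 + 1·11; 7·4 + 4·11) = (23, 72)
w3 = Kw2 = (141, 449)
Ratio at component: 449 / 72 = 6.2361

6.2361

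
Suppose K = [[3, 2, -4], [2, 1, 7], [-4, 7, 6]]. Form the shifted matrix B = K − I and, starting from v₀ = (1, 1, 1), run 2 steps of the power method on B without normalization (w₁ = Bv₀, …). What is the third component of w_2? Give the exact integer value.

103

B = K − I has rows (2, 2, -4); (2, 0, 7); (-4, 7, 5)
w1 = Bv₀ = (2·1 + 2·1 + (-4)·1; 2·1 + 0·1 + 7·1; (-4)·1 + 7·1 + 5·1) = (0, 9, 8)
w2 = Bw1 = (2·0 + 2·9 + (-4)·8; 2·0 + 0·9 + 7·8; (-4)·0 + 7·9 + 5·8) = (-14, 56, 103)
Requested component of w2: 103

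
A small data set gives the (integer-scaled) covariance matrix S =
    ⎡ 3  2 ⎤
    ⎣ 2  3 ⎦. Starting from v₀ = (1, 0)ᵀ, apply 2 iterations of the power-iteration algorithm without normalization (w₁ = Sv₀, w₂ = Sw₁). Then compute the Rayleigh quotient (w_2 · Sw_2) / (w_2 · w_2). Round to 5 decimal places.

λ ≈ 4.99361

w1 = Sv₀ = (3·1 + 2·0; 2·1 + 3·0) = (3, 2)
w2 = Sw1 = (3·3 + 2·2; 2·3 + 3·2) = (13, 12)
Sw2 = (63, 62)
w2·Sw2 = 13·63 + 12·62 = 1563; w2·w2 = 13·13 + 12·12 = 313
λ ≈ 1563/313 = 4.99361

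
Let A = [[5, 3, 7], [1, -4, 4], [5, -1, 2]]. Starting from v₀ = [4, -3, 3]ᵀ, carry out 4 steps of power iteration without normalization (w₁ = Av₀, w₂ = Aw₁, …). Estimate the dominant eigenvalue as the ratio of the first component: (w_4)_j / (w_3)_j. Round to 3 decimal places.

w1 = Av₀ = (32, 28, 29)
w2 = Aw1 = (447, 36, 190)
w3 = Aw2 = (3673, 1063, 2579)
w4 = Aw3 = (39607, 9737, 22460)
Ratio at component: 39607 / 3673 = 10.783

λ ≈ 10.783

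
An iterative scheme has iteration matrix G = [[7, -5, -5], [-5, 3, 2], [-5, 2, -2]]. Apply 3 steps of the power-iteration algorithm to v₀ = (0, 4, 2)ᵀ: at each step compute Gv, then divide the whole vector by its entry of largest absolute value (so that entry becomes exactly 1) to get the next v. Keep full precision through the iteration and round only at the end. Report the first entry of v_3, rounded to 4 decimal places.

1.0000

Gv0 = (-30.00000, 16.00000, 4.00000); divide by -30.00000 → v1 = (1.00000, -0.53333, -0.13333)
Gv1 = (10.33333, -6.86667, -5.80000); divide by 10.33333 → v2 = (1.00000, -0.66452, -0.56129)
Gv2 = (13.12903, -8.11613, -5.20645); divide by 13.12903 → v3 = (1.00000, -0.61818, -0.39656)
Requested entry of v3: -4070/-4070 = 1.0000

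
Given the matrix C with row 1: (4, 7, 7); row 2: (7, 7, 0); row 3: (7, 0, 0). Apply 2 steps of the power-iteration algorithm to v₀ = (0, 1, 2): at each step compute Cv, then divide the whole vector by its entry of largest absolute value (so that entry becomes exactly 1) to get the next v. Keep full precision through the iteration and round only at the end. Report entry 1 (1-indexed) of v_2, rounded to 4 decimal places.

Cv0 = (21.00000, 7.00000, 0.00000); divide by 21.00000 → v1 = (1.00000, 0.33333, 0.00000)
Cv1 = (6.33333, 9.33333, 7.00000); divide by 9.33333 → v2 = (0.67857, 1.00000, 0.75000)
Requested entry of v2: 133/196 = 0.6786

0.6786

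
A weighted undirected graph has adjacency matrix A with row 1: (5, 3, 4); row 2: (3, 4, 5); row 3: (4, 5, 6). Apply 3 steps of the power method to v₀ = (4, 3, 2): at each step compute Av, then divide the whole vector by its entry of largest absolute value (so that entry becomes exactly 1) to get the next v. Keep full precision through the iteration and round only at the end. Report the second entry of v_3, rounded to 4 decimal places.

Av0 = (37.00000, 34.00000, 43.00000); divide by 43.00000 → v1 = (0.86047, 0.79070, 1.00000)
Av1 = (10.67442, 10.74419, 13.39535); divide by 13.39535 → v2 = (0.79688, 0.80208, 1.00000)
Av2 = (10.39063, 10.59896, 13.19792); divide by 13.19792 → v3 = (0.78729, 0.80308, 1.00000)
Requested entry of v3: 6105/7602 = 0.8031

0.8031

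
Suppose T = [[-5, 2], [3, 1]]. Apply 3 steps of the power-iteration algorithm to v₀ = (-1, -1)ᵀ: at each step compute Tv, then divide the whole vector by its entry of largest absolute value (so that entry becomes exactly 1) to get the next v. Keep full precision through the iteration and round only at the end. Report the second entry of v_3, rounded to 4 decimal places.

-0.5120

Tv0 = (3.00000, -4.00000); divide by -4.00000 → v1 = (-0.75000, 1.00000)
Tv1 = (5.75000, -1.25000); divide by 5.75000 → v2 = (1.00000, -0.21739)
Tv2 = (-5.43478, 2.78261); divide by -5.43478 → v3 = (1.00000, -0.51200)
Requested entry of v3: -64/125 = -0.5120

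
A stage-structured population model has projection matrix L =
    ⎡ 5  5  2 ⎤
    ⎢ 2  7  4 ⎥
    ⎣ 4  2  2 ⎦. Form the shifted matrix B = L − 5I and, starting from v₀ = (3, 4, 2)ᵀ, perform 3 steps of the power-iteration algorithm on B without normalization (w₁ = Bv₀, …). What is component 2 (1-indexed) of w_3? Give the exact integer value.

964

B = L − 5I has rows (0, 5, 2); (2, 2, 4); (4, 2, -3)
w1 = Bv₀ = (24, 22, 14)
w2 = Bw1 = (138, 148, 98)
w3 = Bw2 = (936, 964, 554)
Requested component of w3: 964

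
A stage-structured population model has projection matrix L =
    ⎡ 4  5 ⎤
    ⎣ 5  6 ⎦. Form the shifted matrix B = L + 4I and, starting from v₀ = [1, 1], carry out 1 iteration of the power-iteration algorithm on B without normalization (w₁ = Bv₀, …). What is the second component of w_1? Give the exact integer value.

15

B = L + 4I has rows (8, 5); (5, 10)
w1 = Bv₀ = (8·1 + 5·1; 5·1 + 10·1) = (13, 15)
Requested component of w1: 15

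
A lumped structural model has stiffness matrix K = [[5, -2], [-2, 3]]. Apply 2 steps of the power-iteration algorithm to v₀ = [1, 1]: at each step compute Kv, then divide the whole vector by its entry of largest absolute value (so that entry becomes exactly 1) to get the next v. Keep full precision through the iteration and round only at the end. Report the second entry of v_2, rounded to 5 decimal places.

Kv0 = (3.000000, 1.000000); divide by 3.000000 → v1 = (1.000000, 0.333333)
Kv1 = (4.333333, -1.000000); divide by 4.333333 → v2 = (1.000000, -0.230769)
Requested entry of v2: -3/13 = -0.23077

-0.23077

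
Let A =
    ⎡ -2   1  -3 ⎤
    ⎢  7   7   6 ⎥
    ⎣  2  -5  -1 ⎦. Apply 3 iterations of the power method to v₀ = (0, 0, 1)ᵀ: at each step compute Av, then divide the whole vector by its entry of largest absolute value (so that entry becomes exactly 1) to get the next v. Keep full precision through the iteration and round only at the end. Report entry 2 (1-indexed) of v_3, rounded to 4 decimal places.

0.0000

Av0 = (-3.00000, 6.00000, -1.00000); divide by 6.00000 → v1 = (-0.50000, 1.00000, -0.16667)
Av1 = (2.50000, 2.50000, -5.83333); divide by -5.83333 → v2 = (-0.42857, -0.42857, 1.00000)
Av2 = (-2.57143, 0.00000, 0.28571); divide by -2.57143 → v3 = (1.00000, 0.00000, -0.11111)
Requested entry of v3: 0/90 = 0.0000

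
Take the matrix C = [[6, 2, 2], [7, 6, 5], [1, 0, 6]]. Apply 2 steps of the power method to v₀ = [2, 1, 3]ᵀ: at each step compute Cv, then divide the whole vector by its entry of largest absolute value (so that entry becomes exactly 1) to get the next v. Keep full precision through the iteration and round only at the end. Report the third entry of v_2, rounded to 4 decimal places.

Cv0 = (20.00000, 35.00000, 20.00000); divide by 35.00000 → v1 = (0.57143, 1.00000, 0.57143)
Cv1 = (6.57143, 12.85714, 4.00000); divide by 12.85714 → v2 = (0.51111, 1.00000, 0.31111)
Requested entry of v2: 140/450 = 0.3111

0.3111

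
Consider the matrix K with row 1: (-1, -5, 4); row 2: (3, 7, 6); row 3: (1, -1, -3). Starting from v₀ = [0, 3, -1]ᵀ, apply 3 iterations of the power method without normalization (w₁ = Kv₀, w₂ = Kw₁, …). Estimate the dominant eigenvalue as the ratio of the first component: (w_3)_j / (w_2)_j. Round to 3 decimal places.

5.714

w1 = Kv₀ = ((-1)·0 + (-5)·3 + 4·(-1); 3·0 + 7·3 + 6·(-1); 1·0 + (-1)·3 + (-3)·(-1)) = (-19, 15, 0)
w2 = Kw1 = ((-1)·(-19) + (-5)·15 + 4·0; 3·(-19) + 7·15 + 6·0; 1·(-19) + (-1)·15 + (-3)·0) = (-56, 48, -34)
w3 = Kw2 = (-320, -36, -2)
Ratio at component: -320 / -56 = 5.714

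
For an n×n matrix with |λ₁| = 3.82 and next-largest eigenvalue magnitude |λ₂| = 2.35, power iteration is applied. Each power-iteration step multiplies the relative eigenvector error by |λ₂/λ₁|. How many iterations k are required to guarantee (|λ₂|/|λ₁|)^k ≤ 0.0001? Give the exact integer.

19

|λ₂/λ₁| = 2.35/3.82 = 0.61518
Need k ≥ ln(0.0001) / ln(0.61518) = -9.2103 / -0.4858 ≈ 18.958
Smallest integer k satisfying the bound: 19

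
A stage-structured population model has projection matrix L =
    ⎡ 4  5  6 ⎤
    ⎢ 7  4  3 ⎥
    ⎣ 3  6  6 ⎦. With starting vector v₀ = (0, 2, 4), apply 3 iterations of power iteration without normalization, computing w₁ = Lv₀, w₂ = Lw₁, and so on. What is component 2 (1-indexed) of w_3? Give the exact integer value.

6182

w1 = Lv₀ = (4·0 + 5·2 + 6·4; 7·0 + 4·2 + 3·4; 3·0 + 6·2 + 6·4) = (34, 20, 36)
w2 = Lw1 = (4·34 + 5·20 + 6·36; 7·34 + 4·20 + 3·36; 3·34 + 6·20 + 6·36) = (452, 426, 438)
w3 = Lw2 = (6566, 6182, 6540)
The requested component of w3 is 6182.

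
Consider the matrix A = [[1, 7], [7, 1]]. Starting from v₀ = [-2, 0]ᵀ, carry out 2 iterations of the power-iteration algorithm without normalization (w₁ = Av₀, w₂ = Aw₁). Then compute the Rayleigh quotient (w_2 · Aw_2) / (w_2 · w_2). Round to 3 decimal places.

w1 = Av₀ = (-2, -14)
w2 = Aw1 = (-100, -28)
Aw2 = (-296, -728)
w2·Aw2 = (-100)·(-296) + (-28)·(-728) = 49984; w2·w2 = (-100)·(-100) + (-28)·(-28) = 10784
λ ≈ 49984/10784 = 4.635

4.635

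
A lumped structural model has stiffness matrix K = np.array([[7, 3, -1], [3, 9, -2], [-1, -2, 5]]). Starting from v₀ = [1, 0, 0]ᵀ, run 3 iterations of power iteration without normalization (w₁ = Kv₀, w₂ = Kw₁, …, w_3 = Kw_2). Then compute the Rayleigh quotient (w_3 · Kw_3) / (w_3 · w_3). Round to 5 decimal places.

λ ≈ 11.78595

w1 = Kv₀ = (7, 3, -1)
w2 = Kw1 = (59, 50, -18)
w3 = Kw2 = (581, 663, -249)
Kw3 = (6305, 8208, -3152)
w3·Kw3 = 581·6305 + 663·8208 + (-249)·(-3152) = 9889957; w3·w3 = 581·581 + 663·663 + (-249)·(-249) = 839131
λ ≈ 9889957/839131 = 11.78595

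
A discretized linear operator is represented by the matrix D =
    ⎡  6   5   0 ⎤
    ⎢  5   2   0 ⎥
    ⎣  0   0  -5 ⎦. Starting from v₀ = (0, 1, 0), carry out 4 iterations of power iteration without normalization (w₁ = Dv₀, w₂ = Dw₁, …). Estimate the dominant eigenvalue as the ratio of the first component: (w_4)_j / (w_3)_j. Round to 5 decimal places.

9.35065

w1 = Dv₀ = (6·0 + 5·1 + 0·0; 5·0 + 2·1 + 0·0; 0·0 + 0·1 + (-5)·0) = (5, 2, 0)
w2 = Dw1 = (6·5 + 5·2 + 0·0; 5·5 + 2·2 + 0·0; 0·5 + 0·2 + (-5)·0) = (40, 29, 0)
w3 = Dw2 = (385, 258, 0)
w4 = Dw3 = (3600, 2441, 0)
Ratio at component: 3600 / 385 = 9.35065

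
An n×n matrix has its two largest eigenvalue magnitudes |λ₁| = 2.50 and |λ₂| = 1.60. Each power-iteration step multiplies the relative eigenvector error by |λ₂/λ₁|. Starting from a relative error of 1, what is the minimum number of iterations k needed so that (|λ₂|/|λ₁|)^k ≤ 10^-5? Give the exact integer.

26

|λ₂/λ₁| = 1.60/2.50 = 0.64000
Need k ≥ ln(10^-5) / ln(0.64000) = -11.5129 / -0.4463 ≈ 25.797
Smallest integer k satisfying the bound: 26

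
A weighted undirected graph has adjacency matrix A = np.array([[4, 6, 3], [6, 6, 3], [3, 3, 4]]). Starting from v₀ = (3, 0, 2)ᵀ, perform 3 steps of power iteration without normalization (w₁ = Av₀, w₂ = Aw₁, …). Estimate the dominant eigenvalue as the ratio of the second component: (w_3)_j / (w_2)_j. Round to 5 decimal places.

13.20792

w1 = Av₀ = (18, 24, 17)
w2 = Aw1 = (267, 303, 194)
w3 = Aw2 = (3468, 4002, 2486)
Ratio at component: 4002 / 303 = 13.20792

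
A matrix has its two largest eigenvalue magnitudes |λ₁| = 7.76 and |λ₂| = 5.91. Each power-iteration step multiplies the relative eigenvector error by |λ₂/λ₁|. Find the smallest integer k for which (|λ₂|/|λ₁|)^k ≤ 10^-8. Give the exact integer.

68

|λ₂/λ₁| = 5.91/7.76 = 0.76160
Need k ≥ ln(10^-8) / ln(0.76160) = -18.4207 / -0.2723 ≈ 67.639
Smallest integer k satisfying the bound: 68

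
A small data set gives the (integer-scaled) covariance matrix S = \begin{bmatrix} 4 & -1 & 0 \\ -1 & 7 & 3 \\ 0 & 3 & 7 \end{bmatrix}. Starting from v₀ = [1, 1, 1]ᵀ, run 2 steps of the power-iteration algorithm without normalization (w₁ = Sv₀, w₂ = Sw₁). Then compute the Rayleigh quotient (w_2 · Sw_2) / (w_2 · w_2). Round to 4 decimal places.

w1 = Sv₀ = (3, 9, 10)
w2 = Sw1 = (3, 90, 97)
Sw2 = (-78, 918, 949)
w2·Sw2 = 3·(-78) + 90·918 + 97·949 = 174439; w2·w2 = 3·3 + 90·90 + 97·97 = 17518
λ ≈ 174439/17518 = 9.9577

λ ≈ 9.9577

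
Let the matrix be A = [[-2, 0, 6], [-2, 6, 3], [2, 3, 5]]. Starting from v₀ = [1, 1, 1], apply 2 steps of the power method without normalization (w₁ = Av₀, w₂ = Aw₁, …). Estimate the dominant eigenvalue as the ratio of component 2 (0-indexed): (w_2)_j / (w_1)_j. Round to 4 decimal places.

w1 = Av₀ = (4, 7, 10)
w2 = Aw1 = (52, 64, 79)
Ratio at component: 79 / 10 = 7.9000

7.9000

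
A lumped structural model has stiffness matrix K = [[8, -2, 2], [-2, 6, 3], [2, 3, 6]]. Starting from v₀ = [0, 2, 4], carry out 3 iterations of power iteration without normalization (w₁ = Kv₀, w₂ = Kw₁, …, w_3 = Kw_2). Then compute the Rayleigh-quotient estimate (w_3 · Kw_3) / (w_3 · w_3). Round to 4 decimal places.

w1 = Kv₀ = (4, 24, 30)
w2 = Kw1 = (44, 226, 260)
w3 = Kw2 = (420, 2048, 2326)
Kw3 = (3916, 18426, 20940)
w3·Kw3 = 420·3916 + 2048·18426 + 2326·20940 = 88087608; w3·w3 = 420·420 + 2048·2048 + 2326·2326 = 9780980
λ ≈ 88087608/9780980 = 9.0060

9.0060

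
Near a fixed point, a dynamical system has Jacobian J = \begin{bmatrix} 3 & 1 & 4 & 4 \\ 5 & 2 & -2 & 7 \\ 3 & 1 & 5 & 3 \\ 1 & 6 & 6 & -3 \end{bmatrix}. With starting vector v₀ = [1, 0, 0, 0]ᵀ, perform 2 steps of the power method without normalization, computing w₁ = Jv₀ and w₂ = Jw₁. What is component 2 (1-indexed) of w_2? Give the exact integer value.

w1 = Jv₀ = (3, 5, 3, 1)
w2 = Jw1 = (30, 26, 32, 48)
The requested component of w2 is 26.

26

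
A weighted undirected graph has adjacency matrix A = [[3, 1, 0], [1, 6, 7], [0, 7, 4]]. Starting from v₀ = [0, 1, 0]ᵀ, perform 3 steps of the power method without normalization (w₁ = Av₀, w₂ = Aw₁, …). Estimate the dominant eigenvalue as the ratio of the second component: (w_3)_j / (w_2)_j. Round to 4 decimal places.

w1 = Av₀ = (3·0 + 1·1 + 0·0; 1·0 + 6·1 + 7·0; 0·0 + 7·1 + 4·0) = (1, 6, 7)
w2 = Aw1 = (3·1 + 1·6 + 0·7; 1·1 + 6·6 + 7·7; 0·1 + 7·6 + 4·7) = (9, 86, 70)
w3 = Aw2 = (113, 1015, 882)
Ratio at component: 1015 / 86 = 11.8023

λ ≈ 11.8023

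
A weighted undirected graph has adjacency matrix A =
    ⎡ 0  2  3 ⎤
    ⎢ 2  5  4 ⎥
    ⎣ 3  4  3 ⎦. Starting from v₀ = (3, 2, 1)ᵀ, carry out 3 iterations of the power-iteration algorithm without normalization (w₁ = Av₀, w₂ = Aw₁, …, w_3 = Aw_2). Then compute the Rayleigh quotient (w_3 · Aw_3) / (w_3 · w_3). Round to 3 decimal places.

λ ≈ 9.389

w1 = Av₀ = (0·3 + 2·2 + 3·1; 2·3 + 5·2 + 4·1; 3·3 + 4·2 + 3·1) = (7, 20, 20)
w2 = Aw1 = (0·7 + 2·20 + 3·20; 2·7 + 5·20 + 4·20; 3·7 + 4·20 + 3·20) = (100, 194, 161)
w3 = Aw2 = (871, 1814, 1559)
Aw3 = (8305, 17048, 14546)
w3·Aw3 = 871·8305 + 1814·17048 + 1559·14546 = 60835941; w3·w3 = 871·871 + 1814·1814 + 1559·1559 = 6479718
λ ≈ 60835941/6479718 = 9.389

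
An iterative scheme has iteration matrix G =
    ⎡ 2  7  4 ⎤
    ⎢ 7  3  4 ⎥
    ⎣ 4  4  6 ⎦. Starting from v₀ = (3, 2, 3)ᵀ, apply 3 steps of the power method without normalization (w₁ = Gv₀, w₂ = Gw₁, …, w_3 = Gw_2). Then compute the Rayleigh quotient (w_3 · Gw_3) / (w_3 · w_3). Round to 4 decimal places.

w1 = Gv₀ = (2·3 + 7·2 + 4·3; 7·3 + 3·2 + 4·3; 4·3 + 4·2 + 6·3) = (32, 39, 38)
w2 = Gw1 = (2·32 + 7·39 + 4·38; 7·32 + 3·39 + 4·38; 4·32 + 4·39 + 6·38) = (489, 493, 512)
w3 = Gw2 = (6477, 6950, 7000)
Gw3 = (89604, 94189, 95708)
w3·Gw3 = 6477·89604 + 6950·94189 + 7000·95708 = 1904934658; w3·w3 = 6477·6477 + 6950·6950 + 7000·7000 = 139254029
λ ≈ 1904934658/139254029 = 13.6796

13.6796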